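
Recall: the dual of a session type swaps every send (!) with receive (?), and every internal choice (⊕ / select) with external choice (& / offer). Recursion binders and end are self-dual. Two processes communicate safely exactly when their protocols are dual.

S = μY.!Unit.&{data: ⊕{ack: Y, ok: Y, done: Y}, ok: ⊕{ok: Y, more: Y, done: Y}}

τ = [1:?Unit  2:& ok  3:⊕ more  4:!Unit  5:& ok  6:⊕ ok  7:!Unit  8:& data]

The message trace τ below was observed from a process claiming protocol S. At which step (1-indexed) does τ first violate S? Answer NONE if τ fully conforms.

1

step 1: got ?Unit, protocol expects !Unit  ✗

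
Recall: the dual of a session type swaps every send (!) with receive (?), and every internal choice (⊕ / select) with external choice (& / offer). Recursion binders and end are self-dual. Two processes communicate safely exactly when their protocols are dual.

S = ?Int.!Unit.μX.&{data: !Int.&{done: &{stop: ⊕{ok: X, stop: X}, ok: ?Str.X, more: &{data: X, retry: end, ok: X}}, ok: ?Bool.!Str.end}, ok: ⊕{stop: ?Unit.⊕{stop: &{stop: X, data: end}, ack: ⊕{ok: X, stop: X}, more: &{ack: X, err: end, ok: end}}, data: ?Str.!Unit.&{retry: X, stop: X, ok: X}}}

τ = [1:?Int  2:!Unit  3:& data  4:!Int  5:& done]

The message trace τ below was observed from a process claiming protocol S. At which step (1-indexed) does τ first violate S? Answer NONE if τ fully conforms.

[1] ?Int  ✓  state: !Unit.μX.…
[2] !Unit  ✓  state: μX.…
[3] & data  ✓  state: !Int.&{done: &{stop: ⊕{ok: μX.…, stop: μX.…}, ok: ?Str.μX.…, more: &{data: μX.…, retry: end, ok: μX.…}}, ok: ?Bool.!Str.end}
[4] !Int  ✓  state: &{done: &{stop: ⊕{ok: μX.…, stop: μX.…}, ok: ?Str.μX.…, more: &{data: μX.…, retry: end, ok: μX.…}}, ok: ?Bool.!Str.end}
[5] & done  ✓  state: &{stop: ⊕{ok: μX.…, stop: μX.…}, ok: ?Str.μX.…, more: &{data: μX.…, retry: end, ok: μX.…}}
all 5 steps conform

NONE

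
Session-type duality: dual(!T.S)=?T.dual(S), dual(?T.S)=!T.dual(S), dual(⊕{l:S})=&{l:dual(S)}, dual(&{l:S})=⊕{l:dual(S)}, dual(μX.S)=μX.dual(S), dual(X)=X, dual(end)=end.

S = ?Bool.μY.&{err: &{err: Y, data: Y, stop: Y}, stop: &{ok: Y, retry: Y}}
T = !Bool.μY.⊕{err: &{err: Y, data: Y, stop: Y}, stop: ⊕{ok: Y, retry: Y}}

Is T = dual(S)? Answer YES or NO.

NO

?Bool vs !Bool  ✓
  μY vs μY  ✓ (rec unchanged)
    &{err,stop} vs ⊕{err,stop}  ✓ same labels
      • err:
        &{err,data,stop} vs &{err,data,stop}  ✗ choice polarity not flipped — not dual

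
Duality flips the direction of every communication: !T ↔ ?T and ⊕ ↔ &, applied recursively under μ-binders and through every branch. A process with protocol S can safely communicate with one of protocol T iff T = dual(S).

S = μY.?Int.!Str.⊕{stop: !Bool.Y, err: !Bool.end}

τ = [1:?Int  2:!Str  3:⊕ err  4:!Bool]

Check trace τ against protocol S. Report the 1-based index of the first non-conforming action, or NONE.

[1] ?Int  match  state: !Str.⊕{stop: !Bool.μY.…, err: !Bool.end}
[2] !Str  match  state: ⊕{stop: !Bool.μY.…, err: !Bool.end}
[3] ⊕ err  match  state: !Bool.end
[4] !Bool  match  state: end
all 4 steps conform

NONE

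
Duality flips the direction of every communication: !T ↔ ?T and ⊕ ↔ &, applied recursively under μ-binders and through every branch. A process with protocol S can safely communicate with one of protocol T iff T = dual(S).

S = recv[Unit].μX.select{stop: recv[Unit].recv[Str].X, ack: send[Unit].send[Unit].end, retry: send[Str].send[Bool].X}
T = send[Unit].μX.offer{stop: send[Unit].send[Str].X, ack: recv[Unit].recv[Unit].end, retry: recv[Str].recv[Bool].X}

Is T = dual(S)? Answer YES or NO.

recv[Unit] ‖ send[Unit]  ok
  μX ‖ μX  ok (rec unchanged)
    select{stop,ack,retry} ‖ offer{stop,ack,retry}  ok label sets agree
      • stop:
        recv[Unit] ‖ send[Unit]  ok
          recv[Str] ‖ send[Str]  ok
            X ‖ X  ok
      • ack:
        send[Unit] ‖ recv[Unit]  ok
          send[Unit] ‖ recv[Unit]  ok
            end ‖ end  ok
      • retry:
        send[Str] ‖ recv[Str]  ok
          send[Bool] ‖ recv[Bool]  ok
            X ‖ X  ok

YES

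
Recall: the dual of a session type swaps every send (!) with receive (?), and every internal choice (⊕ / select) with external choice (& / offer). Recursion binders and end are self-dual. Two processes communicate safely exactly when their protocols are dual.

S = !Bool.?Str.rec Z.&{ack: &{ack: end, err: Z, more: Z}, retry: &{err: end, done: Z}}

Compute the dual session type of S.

?Bool.!Str.rec Z.+{ack: +{ack: end, err: Z, more: Z}, retry: +{err: end, done: Z}}

!Bool → ?Bool
  ?Str → !Str
    rec Z → rec Z  (rec unchanged)
      &{ack,retry} → +{ack,retry}  (&→⊕)
        • ack:
          &{ack,err,more} → +{ack,err,more}  (&→⊕)
            • ack:
              end self-dual
            • err:
              Z self-dual
            • more:
              Z self-dual
        • retry:
          &{err,done} → +{err,done}  (&→⊕)
            • err:
              end self-dual
            • done:
              Z self-dual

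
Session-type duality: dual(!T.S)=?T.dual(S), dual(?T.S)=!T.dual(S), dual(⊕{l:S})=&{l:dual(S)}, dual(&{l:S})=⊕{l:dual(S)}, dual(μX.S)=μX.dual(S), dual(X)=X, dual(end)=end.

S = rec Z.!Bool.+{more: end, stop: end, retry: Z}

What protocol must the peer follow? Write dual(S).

rec Z.?Bool.&{more: end, stop: end, retry: Z}

rec Z ↦ rec Z  (μ self-dual)
  !Bool ↦ ?Bool
    +{more,stop,retry} ↦ &{more,stop,retry}  (internal→external)
      case more:
        dual(end) = end
      case stop:
        dual(end) = end
      case retry:
        dual(Z) = Z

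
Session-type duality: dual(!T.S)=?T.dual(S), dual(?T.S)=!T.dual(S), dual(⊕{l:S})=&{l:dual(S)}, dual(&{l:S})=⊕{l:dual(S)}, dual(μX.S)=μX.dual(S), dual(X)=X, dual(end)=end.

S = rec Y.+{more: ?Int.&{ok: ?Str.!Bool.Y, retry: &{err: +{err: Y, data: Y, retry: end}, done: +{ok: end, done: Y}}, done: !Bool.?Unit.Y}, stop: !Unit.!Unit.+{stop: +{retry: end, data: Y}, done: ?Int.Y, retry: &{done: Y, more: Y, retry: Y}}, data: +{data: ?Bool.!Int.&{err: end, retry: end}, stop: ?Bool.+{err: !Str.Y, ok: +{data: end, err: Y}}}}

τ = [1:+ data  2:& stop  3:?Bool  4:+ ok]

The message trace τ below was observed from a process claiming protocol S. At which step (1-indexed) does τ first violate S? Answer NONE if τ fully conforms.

@1 + data  ✓  residual = +{data: ?Bool.!Int.&{err: end, retry: end}, stop: ?Bool.+{err: !Str.rec Y.…, ok: +{data: end, err: rec Y.…}}}
@2 got & stop, protocol expects + data or + stop  ✗

2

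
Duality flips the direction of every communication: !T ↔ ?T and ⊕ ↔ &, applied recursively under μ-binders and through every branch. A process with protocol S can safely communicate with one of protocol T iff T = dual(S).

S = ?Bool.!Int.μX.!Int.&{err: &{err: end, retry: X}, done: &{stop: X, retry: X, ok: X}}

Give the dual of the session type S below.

!Bool.?Int.μX.?Int.⊕{err: ⊕{err: end, retry: X}, done: ⊕{stop: X, retry: X, ok: X}}

?Bool ↦ !Bool
  !Int ↦ ?Int
    μX ↦ μX  (binder kept)
      !Int ↦ ?Int
        &{err,done} ↦ ⊕{err,done}  (external→internal)
          case err:
            &{err,retry} ↦ ⊕{err,retry}  (external→internal)
              case err:
                dual(end) = end
              case retry:
                dual(X) = X
          case done:
            &{stop,retry,ok} ↦ ⊕{stop,retry,ok}  (external→internal)
              case stop:
                dual(X) = X
              case retry:
                dual(X) = X
              case ok:
                dual(X) = X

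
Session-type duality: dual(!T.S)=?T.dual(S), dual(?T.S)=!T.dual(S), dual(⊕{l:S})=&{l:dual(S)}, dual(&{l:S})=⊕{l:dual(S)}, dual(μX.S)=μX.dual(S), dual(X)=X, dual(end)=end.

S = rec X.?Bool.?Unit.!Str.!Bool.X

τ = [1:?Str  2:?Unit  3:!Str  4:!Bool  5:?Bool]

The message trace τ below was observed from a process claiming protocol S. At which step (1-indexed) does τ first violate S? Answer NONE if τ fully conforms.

1

step 1: got ?Str, protocol expects ?Bool  ✗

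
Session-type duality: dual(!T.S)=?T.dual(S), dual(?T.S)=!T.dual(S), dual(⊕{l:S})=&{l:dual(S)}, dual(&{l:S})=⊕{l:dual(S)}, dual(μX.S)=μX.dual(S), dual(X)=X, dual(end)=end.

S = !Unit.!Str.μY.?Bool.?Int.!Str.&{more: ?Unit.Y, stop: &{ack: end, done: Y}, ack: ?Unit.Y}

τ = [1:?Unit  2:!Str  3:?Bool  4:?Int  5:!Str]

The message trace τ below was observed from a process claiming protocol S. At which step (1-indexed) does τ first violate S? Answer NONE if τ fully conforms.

step 1: got ?Unit, protocol expects !Unit  ✗

1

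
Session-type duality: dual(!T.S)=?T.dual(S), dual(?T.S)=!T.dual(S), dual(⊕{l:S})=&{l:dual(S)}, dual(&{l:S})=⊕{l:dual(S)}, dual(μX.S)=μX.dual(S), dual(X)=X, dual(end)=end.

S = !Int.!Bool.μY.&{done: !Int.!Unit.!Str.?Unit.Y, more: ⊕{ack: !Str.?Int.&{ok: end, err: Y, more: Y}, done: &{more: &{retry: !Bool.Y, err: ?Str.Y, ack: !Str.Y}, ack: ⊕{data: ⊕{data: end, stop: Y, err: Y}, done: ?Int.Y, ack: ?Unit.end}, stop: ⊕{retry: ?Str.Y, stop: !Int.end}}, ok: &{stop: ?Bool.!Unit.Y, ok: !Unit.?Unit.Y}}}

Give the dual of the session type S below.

?Int.?Bool.μY.⊕{done: ?Int.?Unit.?Str.!Unit.Y, more: &{ack: ?Str.!Int.⊕{ok: end, err: Y, more: Y}, done: ⊕{more: ⊕{retry: ?Bool.Y, err: !Str.Y, ack: ?Str.Y}, ack: &{data: &{data: end, stop: Y, err: Y}, done: !Int.Y, ack: !Unit.end}, stop: &{retry: !Str.Y, stop: ?Int.end}}, ok: ⊕{stop: !Bool.?Unit.Y, ok: ?Unit.!Unit.Y}}}

!Int = ?Int
  !Bool = ?Bool
    μY = μY  (binder kept)
      &{done,more} = ⊕{done,more}  (external→internal)
        [done]
          !Int = ?Int
            !Unit = ?Unit
              !Str = ?Str
                ?Unit = !Unit
                  Y self-dual
        [more]
          ⊕{ack,done,ok} = &{ack,done,ok}  (internal→external)
            [ack]
              !Str = ?Str
                ?Int = !Int
                  &{ok,err,more} = ⊕{ok,err,more}  (external→internal)
                    [ok]
                      end self-dual
                    [err]
                      Y self-dual
                    [more]
                      Y self-dual
            [done]
              &{more,ack,stop} = ⊕{more,ack,stop}  (external→internal)
                [more]
                  &{retry,err,ack} = ⊕{retry,err,ack}  (external→internal)
                    [retry]
                      !Bool = ?Bool
                        Y self-dual
                    [err]
                      ?Str = !Str
                        Y self-dual
                    [ack]
                      !Str = ?Str
                        Y self-dual
                [ack]
                  ⊕{data,done,ack} = &{data,done,ack}  (internal→external)
                    [data]
                      ⊕{data,stop,err} = &{data,stop,err}  (internal→external)
                        [data]
                          end self-dual
                        [stop]
                          Y self-dual
                        [err]
                          Y self-dual
                    [done]
                      ?Int = !Int
                        Y self-dual
                    [ack]
                      ?Unit = !Unit
                        end self-dual
                [stop]
                  ⊕{retry,stop} = &{retry,stop}  (internal→external)
                    [retry]
                      ?Str = !Str
                        Y self-dual
                    [stop]
                      !Int = ?Int
                        end self-dual
            [ok]
              &{stop,ok} = ⊕{stop,ok}  (external→internal)
                [stop]
                  ?Bool = !Bool
                    !Unit = ?Unit
                      Y self-dual
                [ok]
                  !Unit = ?Unit
                    ?Unit = !Unit
                      Y self-dual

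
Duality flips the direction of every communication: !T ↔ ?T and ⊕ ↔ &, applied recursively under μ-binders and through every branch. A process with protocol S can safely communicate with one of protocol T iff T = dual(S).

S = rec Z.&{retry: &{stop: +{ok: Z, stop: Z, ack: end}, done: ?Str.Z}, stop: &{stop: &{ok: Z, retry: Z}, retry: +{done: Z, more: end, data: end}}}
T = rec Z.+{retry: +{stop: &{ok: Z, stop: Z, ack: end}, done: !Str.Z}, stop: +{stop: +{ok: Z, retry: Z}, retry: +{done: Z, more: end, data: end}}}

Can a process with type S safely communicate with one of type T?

NO

rec Z | rec Z  match (rec unchanged)
  &{retry,stop} | +{retry,stop}  match same labels
    • retry:
      &{stop,done} | +{stop,done}  match same labels
        • stop:
          +{ok,stop,ack} | &{ok,stop,ack}  match same labels
            • ok:
              Z | Z  match
            • stop:
              Z | Z  match
            • ack:
              end | end  match
        • done:
          ?Str | !Str  match
            Z | Z  match
    • stop:
      &{stop,retry} | +{stop,retry}  match same labels
        • stop:
          &{ok,retry} | +{ok,retry}  match same labels
            • ok:
              Z | Z  match
            • retry:
              Z | Z  match
        • retry:
          +{done,more,data} | +{done,more,data}  ✗ choice polarity not flipped — not dual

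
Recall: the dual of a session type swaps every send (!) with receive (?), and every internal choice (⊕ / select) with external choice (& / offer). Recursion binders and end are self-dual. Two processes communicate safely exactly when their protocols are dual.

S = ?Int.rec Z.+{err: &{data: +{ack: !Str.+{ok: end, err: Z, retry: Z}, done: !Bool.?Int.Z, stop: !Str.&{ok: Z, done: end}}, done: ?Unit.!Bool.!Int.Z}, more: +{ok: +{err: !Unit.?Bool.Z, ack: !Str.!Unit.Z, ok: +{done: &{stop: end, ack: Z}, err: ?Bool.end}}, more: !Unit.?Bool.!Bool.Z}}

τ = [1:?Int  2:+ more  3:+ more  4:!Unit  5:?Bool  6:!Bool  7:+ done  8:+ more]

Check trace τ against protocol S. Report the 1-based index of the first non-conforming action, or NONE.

7

[1] ?Int  ok  now at rec Z.…
[2] + more  ok  now at +{ok: +{err: !Unit.?Bool.rec Z.…, ack: !Str.!Unit.rec Z.…, ok: +{done: &{stop: end, ack: rec Z.…}, err: ?Bool.end}}, more: !Unit.?Bool.!Bool.rec Z.…}
[3] + more  ok  now at !Unit.?Bool.!Bool.rec Z.…
[4] !Unit  ok  now at ?Bool.!Bool.rec Z.…
[5] ?Bool  ok  now at !Bool.rec Z.…
[6] !Bool  ok  now at rec Z.…
[7] got + done, protocol expects + err or + more  ✗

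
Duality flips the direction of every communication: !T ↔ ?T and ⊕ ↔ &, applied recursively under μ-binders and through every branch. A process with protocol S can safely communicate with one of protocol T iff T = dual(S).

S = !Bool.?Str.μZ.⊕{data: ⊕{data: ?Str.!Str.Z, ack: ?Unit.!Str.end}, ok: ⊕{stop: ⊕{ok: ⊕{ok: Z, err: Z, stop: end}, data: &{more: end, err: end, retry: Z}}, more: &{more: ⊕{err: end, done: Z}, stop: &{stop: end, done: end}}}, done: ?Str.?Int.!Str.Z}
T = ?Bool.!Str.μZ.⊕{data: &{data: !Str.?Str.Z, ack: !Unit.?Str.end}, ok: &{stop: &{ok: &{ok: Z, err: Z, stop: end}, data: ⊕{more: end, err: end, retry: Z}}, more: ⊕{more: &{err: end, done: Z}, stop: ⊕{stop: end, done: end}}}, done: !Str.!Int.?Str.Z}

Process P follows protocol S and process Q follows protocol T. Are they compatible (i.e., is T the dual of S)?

NO

!Bool | ?Bool  ✓
  ?Str | !Str  ✓
    μZ | μZ  ✓ (μ self-dual)
      ⊕{data,ok,done} | ⊕{data,ok,done}  ✗ choice polarity not flipped — not dual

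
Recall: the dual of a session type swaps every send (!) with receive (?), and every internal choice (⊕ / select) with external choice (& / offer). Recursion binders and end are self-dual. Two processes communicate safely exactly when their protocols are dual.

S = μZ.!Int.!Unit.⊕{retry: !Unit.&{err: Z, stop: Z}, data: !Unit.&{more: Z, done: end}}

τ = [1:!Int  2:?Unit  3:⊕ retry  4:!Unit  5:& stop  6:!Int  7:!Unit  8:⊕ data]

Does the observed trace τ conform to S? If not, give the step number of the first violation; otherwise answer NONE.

2

@1 !Int  ok  state: !Unit.⊕{retry: !Unit.&{err: μZ.…, stop: μZ.…}, data: !Unit.&{more: μZ.…, done: end}}
@2 got ?Unit, protocol expects !Unit  ✗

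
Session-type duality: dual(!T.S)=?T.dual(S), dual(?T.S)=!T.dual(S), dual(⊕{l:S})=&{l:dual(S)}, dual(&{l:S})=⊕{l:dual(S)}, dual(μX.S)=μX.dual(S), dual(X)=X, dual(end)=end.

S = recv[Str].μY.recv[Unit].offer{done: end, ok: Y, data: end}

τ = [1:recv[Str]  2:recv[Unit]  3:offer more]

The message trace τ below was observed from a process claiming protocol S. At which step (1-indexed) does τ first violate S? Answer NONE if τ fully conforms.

[1] recv[Str]  ok  state: μY.…
[2] recv[Unit]  ok  state: offer{done: end, ok: μY.…, data: end}
[3] got offer more, protocol expects offer done or offer ok or offer data  ✗

3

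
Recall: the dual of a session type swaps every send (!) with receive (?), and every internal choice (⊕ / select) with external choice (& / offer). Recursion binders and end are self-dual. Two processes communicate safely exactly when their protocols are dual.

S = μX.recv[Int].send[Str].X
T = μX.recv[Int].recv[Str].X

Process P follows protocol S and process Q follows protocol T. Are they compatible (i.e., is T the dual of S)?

μX vs μX  ok (binder kept)
  recv[Int] vs recv[Int]  ✗ same direction on both sides — not dual

NO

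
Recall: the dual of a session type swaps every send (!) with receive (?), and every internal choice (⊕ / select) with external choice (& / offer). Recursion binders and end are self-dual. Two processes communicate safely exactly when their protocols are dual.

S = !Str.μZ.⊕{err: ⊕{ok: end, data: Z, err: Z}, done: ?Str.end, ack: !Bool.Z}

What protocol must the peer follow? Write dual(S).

?Str.μZ.&{err: &{ok: end, data: Z, err: Z}, done: !Str.end, ack: ?Bool.Z}

!Str = ?Str
  μZ = μZ  (binder kept)
    ⊕{err,done,ack} = &{err,done,ack}  (internal→external)
      • err:
        ⊕{ok,data,err} = &{ok,data,err}  (internal→external)
          • ok:
            end self-dual
          • data:
            Z self-dual
          • err:
            Z self-dual
      • done:
        ?Str = !Str
          end self-dual
      • ack:
        !Bool = ?Bool
          Z self-dual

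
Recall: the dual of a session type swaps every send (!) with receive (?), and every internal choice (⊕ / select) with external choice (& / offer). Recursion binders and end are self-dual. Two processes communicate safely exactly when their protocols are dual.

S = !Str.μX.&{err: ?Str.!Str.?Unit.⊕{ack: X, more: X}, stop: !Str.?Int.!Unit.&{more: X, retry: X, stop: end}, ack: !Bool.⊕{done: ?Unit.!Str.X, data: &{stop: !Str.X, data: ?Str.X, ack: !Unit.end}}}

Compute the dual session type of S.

?Str.μX.⊕{err: !Str.?Str.!Unit.&{ack: X, more: X}, stop: ?Str.!Int.?Unit.⊕{more: X, retry: X, stop: end}, ack: ?Bool.&{done: !Unit.?Str.X, data: ⊕{stop: ?Str.X, data: !Str.X, ack: ?Unit.end}}}

!Str ↦ ?Str
  μX ↦ μX  (binder kept)
    &{err,stop,ack} ↦ ⊕{err,stop,ack}  (external→internal)
      case err:
        ?Str ↦ !Str
          !Str ↦ ?Str
            ?Unit ↦ !Unit
              ⊕{ack,more} ↦ &{ack,more}  (internal→external)
                case ack:
                  X self-dual
                case more:
                  X self-dual
      case stop:
        !Str ↦ ?Str
          ?Int ↦ !Int
            !Unit ↦ ?Unit
              &{more,retry,stop} ↦ ⊕{more,retry,stop}  (external→internal)
                case more:
                  X self-dual
                case retry:
                  X self-dual
                case stop:
                  end self-dual
      case ack:
        !Bool ↦ ?Bool
          ⊕{done,data} ↦ &{done,data}  (internal→external)
            case done:
              ?Unit ↦ !Unit
                !Str ↦ ?Str
                  X self-dual
            case data:
              &{stop,data,ack} ↦ ⊕{stop,data,ack}  (external→internal)
                case stop:
                  !Str ↦ ?Str
                    X self-dual
                case data:
                  ?Str ↦ !Str
                    X self-dual
                case ack:
                  !Unit ↦ ?Unit
                    end self-dual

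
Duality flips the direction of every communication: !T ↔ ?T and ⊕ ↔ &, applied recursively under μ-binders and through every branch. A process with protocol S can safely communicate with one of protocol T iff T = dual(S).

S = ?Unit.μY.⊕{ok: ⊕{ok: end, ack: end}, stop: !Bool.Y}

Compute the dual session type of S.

?Unit → !Unit
  μY → μY  (rec unchanged)
    ⊕{ok,stop} → &{ok,stop}  (⊕→&)
      case ok:
        ⊕{ok,ack} → &{ok,ack}  (⊕→&)
          case ok:
            end self-dual
          case ack:
            end self-dual
      case stop:
        !Bool → ?Bool
          Y self-dual

!Unit.μY.&{ok: &{ok: end, ack: end}, stop: ?Bool.Y}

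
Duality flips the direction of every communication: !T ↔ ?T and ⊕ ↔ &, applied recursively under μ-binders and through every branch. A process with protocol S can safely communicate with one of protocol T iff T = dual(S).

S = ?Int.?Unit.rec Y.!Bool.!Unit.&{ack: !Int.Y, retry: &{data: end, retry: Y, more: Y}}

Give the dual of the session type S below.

!Int.!Unit.rec Y.?Bool.?Unit.+{ack: ?Int.Y, retry: +{data: end, retry: Y, more: Y}}

?Int = !Int
  ?Unit = !Unit
    rec Y = rec Y  (μ self-dual)
      !Bool = ?Bool
        !Unit = ?Unit
          &{ack,retry} = +{ack,retry}  (external→internal)
            case ack:
              !Int = ?Int
                Y ↦ Y
            case retry:
              &{data,retry,more} = +{data,retry,more}  (external→internal)
                case data:
                  end ↦ end
                case retry:
                  Y ↦ Y
                case more:
                  Y ↦ Y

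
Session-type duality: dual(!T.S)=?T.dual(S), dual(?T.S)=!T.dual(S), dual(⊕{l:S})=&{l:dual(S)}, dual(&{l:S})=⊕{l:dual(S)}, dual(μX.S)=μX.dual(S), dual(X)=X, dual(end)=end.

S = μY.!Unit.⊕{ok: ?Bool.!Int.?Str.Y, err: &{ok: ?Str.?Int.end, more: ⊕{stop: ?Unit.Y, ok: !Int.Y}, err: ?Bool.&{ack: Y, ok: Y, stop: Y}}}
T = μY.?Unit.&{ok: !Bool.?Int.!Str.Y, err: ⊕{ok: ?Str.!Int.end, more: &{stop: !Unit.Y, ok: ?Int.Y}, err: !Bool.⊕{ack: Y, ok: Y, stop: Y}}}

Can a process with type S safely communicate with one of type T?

NO

μY | μY  match (binder kept)
  !Unit | ?Unit  match
    ⊕{ok,err} | &{ok,err}  match same labels
      • ok:
        ?Bool | !Bool  match
          !Int | ?Int  match
            ?Str | !Str  match
              Y | Y  match
      • err:
        &{ok,more,err} | ⊕{ok,more,err}  match same labels
          • ok:
            ?Str | ?Str  ✗ same direction on both sides — not dual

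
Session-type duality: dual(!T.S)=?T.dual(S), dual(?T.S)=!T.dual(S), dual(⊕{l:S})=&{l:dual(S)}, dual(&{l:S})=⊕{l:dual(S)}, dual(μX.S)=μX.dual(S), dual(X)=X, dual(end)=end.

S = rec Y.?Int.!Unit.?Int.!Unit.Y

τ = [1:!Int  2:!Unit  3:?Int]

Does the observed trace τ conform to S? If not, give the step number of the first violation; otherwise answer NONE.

step 1: got !Int, protocol expects ?Int  ✗

1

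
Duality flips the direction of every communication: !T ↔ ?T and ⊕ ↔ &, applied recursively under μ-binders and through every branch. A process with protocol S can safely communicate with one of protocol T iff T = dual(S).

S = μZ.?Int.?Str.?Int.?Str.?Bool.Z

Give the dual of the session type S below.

μZ = μZ  (μ self-dual)
  ?Int = !Int
    ?Str = !Str
      ?Int = !Int
        ?Str = !Str
          ?Bool = !Bool
            Z ↦ Z

μZ.!Int.!Str.!Int.!Str.!Bool.Z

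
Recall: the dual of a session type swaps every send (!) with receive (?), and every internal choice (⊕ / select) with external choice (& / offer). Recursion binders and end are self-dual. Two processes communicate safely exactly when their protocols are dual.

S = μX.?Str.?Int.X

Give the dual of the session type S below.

μX.!Str.!Int.X

μX → μX  (rec unchanged)
  ?Str → !Str
    ?Int → !Int
      dual(X) = X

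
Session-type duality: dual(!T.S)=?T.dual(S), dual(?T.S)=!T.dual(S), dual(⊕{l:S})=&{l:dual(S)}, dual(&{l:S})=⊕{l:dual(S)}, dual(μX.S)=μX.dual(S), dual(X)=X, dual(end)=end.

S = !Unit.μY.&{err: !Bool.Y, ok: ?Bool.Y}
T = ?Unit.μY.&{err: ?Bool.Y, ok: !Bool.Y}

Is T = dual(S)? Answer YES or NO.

NO

!Unit ‖ ?Unit  ✓
  μY ‖ μY  ✓ (binder kept)
    &{err,ok} ‖ &{err,ok}  ✗ choice polarity not flipped — not dual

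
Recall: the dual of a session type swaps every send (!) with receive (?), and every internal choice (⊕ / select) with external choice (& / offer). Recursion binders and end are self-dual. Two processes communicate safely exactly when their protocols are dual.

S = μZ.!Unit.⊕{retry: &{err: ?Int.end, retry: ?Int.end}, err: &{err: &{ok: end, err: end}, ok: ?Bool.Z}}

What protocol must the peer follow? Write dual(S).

μZ ↦ μZ  (binder kept)
  !Unit ↦ ?Unit
    ⊕{retry,err} ↦ &{retry,err}  (⊕→&)
      case retry:
        &{err,retry} ↦ ⊕{err,retry}  (offer→select)
          case err:
            ?Int ↦ !Int
              end self-dual
          case retry:
            ?Int ↦ !Int
              end self-dual
      case err:
        &{err,ok} ↦ ⊕{err,ok}  (offer→select)
          case err:
            &{ok,err} ↦ ⊕{ok,err}  (offer→select)
              case ok:
                end self-dual
              case err:
                end self-dual
          case ok:
            ?Bool ↦ !Bool
              Z self-dual

μZ.?Unit.&{retry: ⊕{err: !Int.end, retry: !Int.end}, err: ⊕{err: ⊕{ok: end, err: end}, ok: !Bool.Z}}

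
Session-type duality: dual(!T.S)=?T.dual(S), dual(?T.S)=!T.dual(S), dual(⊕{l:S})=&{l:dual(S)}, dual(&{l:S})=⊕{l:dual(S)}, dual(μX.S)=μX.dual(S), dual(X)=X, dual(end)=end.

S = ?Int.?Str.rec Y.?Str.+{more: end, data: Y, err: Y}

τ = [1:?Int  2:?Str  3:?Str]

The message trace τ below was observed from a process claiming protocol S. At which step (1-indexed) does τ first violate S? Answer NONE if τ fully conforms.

NONE

[1] ?Int  ✓  cont: ?Str.rec Y.…
[2] ?Str  ✓  cont: rec Y.…
[3] ?Str  ✓  cont: +{more: end, data: rec Y.…, err: rec Y.…}
τ conforms to S (length 3)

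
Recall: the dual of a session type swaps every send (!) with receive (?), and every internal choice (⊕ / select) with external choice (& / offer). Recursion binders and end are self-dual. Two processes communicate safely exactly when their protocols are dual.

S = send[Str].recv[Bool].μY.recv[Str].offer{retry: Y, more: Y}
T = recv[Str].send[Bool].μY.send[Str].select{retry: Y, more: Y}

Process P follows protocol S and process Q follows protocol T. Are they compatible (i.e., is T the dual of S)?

send[Str] ‖ recv[Str]  ok
  recv[Bool] ‖ send[Bool]  ok
    μY ‖ μY  ok (rec unchanged)
      recv[Str] ‖ send[Str]  ok
        offer{retry,more} ‖ select{retry,more}  ok label sets agree
          case retry:
            Y ‖ Y  ok
          case more:
            Y ‖ Y  ok

YES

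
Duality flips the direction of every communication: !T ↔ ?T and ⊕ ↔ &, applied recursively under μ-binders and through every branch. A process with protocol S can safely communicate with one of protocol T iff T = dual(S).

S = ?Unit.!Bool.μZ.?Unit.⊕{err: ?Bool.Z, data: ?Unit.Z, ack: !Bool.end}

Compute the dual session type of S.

?Unit → !Unit
  !Bool → ?Bool
    μZ → μZ  (μ self-dual)
      ?Unit → !Unit
        ⊕{err,data,ack} → &{err,data,ack}  (internal→external)
          [err]
            ?Bool → !Bool
              Z self-dual
          [data]
            ?Unit → !Unit
              Z self-dual
          [ack]
            !Bool → ?Bool
              end self-dual

!Unit.?Bool.μZ.!Unit.&{err: !Bool.Z, data: !Unit.Z, ack: ?Bool.end}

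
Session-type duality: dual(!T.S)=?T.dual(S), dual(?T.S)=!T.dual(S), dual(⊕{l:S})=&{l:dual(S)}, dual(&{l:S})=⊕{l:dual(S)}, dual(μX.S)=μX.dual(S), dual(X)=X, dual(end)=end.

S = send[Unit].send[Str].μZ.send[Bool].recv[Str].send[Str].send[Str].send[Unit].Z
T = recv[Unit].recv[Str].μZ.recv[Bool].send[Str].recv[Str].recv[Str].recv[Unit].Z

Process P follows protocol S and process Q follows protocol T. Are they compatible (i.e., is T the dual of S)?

YES

send[Unit] | recv[Unit]  ok
  send[Str] | recv[Str]  ok
    μZ | μZ  ok (binder kept)
      send[Bool] | recv[Bool]  ok
        recv[Str] | send[Str]  ok
          send[Str] | recv[Str]  ok
            send[Str] | recv[Str]  ok
              send[Unit] | recv[Unit]  ok
                Z | Z  ok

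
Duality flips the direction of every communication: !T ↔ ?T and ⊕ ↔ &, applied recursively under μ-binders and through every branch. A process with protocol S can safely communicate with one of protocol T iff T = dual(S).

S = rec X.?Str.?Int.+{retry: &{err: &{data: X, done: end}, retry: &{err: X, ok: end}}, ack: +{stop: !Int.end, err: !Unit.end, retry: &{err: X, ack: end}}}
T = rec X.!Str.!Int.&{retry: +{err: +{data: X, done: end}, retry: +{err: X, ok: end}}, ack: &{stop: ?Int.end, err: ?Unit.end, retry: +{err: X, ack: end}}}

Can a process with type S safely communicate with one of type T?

rec X | rec X  ✓ (binder kept)
  ?Str | !Str  ✓
    ?Int | !Int  ✓
      +{retry,ack} | &{retry,ack}  ✓ same labels
        [retry]
          &{err,retry} | +{err,retry}  ✓ same labels
            [err]
              &{data,done} | +{data,done}  ✓ same labels
                [data]
                  X | X  ✓
                [done]
                  end | end  ✓
            [retry]
              &{err,ok} | +{err,ok}  ✓ same labels
                [err]
                  X | X  ✓
                [ok]
                  end | end  ✓
        [ack]
          +{stop,err,retry} | &{stop,err,retry}  ✓ same labels
            [stop]
              !Int | ?Int  ✓
                end | end  ✓
            [err]
              !Unit | ?Unit  ✓
                end | end  ✓
            [retry]
              &{err,ack} | +{err,ack}  ✓ same labels
                [err]
                  X | X  ✓
                [ack]
                  end | end  ✓

YES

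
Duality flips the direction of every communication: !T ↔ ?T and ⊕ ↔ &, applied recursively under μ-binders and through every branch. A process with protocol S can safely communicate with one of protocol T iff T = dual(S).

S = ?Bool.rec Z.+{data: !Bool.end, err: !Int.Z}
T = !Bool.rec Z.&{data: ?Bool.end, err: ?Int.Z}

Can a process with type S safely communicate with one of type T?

?Bool | !Bool  match
  rec Z | rec Z  match (μ self-dual)
    +{data,err} | &{data,err}  match label sets agree
      [data]
        !Bool | ?Bool  match
          end | end  match
      [err]
        !Int | ?Int  match
          Z | Z  match

YES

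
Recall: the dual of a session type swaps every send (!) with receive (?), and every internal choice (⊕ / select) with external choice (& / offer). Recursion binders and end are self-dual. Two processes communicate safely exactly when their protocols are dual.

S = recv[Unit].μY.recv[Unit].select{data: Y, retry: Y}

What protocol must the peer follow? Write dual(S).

recv[Unit] ↦ send[Unit]
  μY ↦ μY  (rec unchanged)
    recv[Unit] ↦ send[Unit]
      select{data,retry} ↦ offer{data,retry}  (⊕→&)
        • data:
          Y self-dual
        • retry:
          Y self-dual

send[Unit].μY.send[Unit].offer{data: Y, retry: Y}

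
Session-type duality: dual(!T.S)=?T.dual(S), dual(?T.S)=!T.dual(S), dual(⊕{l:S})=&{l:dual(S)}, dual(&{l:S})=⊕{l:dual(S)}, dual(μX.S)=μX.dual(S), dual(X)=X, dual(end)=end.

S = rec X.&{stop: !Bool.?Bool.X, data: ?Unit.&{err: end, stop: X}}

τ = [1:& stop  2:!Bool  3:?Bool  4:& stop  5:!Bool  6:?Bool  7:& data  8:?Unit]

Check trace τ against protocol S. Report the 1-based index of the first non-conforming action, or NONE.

NONE

[1] & stop  ok  cont: !Bool.?Bool.rec X.…
[2] !Bool  ok  cont: ?Bool.rec X.…
[3] ?Bool  ok  cont: rec X.…
[4] & stop  ok  cont: !Bool.?Bool.rec X.…
[5] !Bool  ok  cont: ?Bool.rec X.…
[6] ?Bool  ok  cont: rec X.…
[7] & data  ok  cont: ?Unit.&{err: end, stop: rec X.…}
[8] ?Unit  ok  cont: &{err: end, stop: rec X.…}
trace exhausted — no violation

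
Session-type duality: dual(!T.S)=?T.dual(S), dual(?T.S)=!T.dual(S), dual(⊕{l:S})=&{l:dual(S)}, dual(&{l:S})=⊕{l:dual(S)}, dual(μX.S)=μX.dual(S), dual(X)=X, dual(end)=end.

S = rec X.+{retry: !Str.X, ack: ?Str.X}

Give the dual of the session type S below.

rec X.&{retry: ?Str.X, ack: !Str.X}

rec X = rec X  (binder kept)
  +{retry,ack} = &{retry,ack}  (⊕→&)
    [retry]
      !Str = ?Str
        X ↦ X
    [ack]
      ?Str = !Str
        X ↦ X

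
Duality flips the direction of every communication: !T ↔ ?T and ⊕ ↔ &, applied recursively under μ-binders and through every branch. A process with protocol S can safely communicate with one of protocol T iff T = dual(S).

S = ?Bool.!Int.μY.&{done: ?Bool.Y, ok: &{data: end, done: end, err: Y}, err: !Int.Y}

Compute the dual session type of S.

?Bool = !Bool
  !Int = ?Int
    μY = μY  (binder kept)
      &{done,ok,err} = ⊕{done,ok,err}  (&→⊕)
        case done:
          ?Bool = !Bool
            Y ↦ Y
        case ok:
          &{data,done,err} = ⊕{data,done,err}  (&→⊕)
            case data:
              end ↦ end
            case done:
              end ↦ end
            case err:
              Y ↦ Y
        case err:
          !Int = ?Int
            Y ↦ Y

!Bool.?Int.μY.⊕{done: !Bool.Y, ok: ⊕{data: end, done: end, err: Y}, err: ?Int.Y}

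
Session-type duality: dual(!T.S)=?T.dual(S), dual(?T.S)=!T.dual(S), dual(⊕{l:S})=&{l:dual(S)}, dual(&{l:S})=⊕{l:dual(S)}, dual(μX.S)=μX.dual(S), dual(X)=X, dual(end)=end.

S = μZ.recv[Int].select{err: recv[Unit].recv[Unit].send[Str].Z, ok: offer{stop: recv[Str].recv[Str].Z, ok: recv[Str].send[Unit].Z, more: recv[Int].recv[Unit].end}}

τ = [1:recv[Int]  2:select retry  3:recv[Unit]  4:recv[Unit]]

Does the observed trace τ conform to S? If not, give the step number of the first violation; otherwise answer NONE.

2

step 1: recv[Int]  match  now at select{err: recv[Unit].recv[Unit].send[Str].μZ.…, ok: offer{stop: recv[Str].recv[Str].μZ.…, ok: recv[Str].send[Unit].μZ.…, more: recv[Int].recv[Unit].end}}
step 2: got select retry, protocol expects select err or select ok  ✗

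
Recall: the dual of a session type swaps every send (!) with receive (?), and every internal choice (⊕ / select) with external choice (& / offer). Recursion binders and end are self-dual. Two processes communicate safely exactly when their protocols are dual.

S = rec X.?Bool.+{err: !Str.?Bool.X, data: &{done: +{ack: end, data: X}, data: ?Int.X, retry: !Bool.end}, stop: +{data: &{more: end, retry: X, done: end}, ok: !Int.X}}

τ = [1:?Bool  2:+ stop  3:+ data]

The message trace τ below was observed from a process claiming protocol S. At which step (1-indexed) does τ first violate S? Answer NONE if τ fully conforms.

NONE

[1] ?Bool  match  state: +{err: !Str.?Bool.rec X.…, data: &{done: +{ack: end, data: rec X.…}, data: ?Int.rec X.…, retry: !Bool.end}, stop: +{data: &{more: end, retry: rec X.…, done: end}, ok: !Int.rec X.…}}
[2] + stop  match  state: +{data: &{more: end, retry: rec X.…, done: end}, ok: !Int.rec X.…}
[3] + data  match  state: &{more: end, retry: rec X.…, done: end}
trace exhausted — no violation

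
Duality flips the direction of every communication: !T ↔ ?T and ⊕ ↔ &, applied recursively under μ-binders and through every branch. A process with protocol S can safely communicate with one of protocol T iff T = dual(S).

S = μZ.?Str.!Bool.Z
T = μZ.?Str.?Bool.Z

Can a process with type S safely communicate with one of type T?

μZ ‖ μZ  match (rec unchanged)
  ?Str ‖ ?Str  ✗ same direction on both sides — not dual

NO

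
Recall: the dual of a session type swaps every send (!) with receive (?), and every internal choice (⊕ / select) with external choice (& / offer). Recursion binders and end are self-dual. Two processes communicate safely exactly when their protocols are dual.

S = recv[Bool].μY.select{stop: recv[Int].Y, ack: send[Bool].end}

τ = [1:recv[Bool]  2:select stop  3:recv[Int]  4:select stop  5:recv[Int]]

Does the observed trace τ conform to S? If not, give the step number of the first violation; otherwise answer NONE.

NONE

[1] recv[Bool]  match  cont: μY.…
[2] select stop  match  cont: recv[Int].μY.…
[3] recv[Int]  match  cont: μY.…
[4] select stop  match  cont: recv[Int].μY.…
[5] recv[Int]  match  cont: μY.…
trace exhausted — no violation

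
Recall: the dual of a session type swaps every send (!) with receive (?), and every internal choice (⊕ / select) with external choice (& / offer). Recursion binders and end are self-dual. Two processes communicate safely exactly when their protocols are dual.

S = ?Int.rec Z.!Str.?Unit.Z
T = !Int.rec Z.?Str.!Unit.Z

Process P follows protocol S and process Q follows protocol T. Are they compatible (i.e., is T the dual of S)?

?Int | !Int  ✓
  rec Z | rec Z  ✓ (binder kept)
    !Str | ?Str  ✓
      ?Unit | !Unit  ✓
        Z | Z  ✓

YES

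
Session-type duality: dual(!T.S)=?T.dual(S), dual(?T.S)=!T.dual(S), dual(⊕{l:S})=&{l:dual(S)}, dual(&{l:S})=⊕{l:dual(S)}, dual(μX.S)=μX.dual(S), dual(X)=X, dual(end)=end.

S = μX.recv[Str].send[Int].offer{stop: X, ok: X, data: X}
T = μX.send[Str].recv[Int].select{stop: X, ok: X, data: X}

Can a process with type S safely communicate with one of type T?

YES

μX ‖ μX  match (binder kept)
  recv[Str] ‖ send[Str]  match
    send[Int] ‖ recv[Int]  match
      offer{stop,ok,data} ‖ select{stop,ok,data}  match labels match
        [stop]
          X ‖ X  match
        [ok]
          X ‖ X  match
        [data]
          X ‖ X  match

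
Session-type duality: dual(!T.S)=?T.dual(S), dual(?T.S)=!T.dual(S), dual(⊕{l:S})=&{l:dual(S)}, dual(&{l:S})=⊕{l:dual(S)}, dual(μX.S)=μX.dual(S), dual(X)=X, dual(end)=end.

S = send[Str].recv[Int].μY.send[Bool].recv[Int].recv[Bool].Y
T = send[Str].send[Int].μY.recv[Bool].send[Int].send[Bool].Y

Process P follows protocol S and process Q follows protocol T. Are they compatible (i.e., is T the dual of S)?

NO

send[Str] vs send[Str]  ✗ same direction on both sides — not dual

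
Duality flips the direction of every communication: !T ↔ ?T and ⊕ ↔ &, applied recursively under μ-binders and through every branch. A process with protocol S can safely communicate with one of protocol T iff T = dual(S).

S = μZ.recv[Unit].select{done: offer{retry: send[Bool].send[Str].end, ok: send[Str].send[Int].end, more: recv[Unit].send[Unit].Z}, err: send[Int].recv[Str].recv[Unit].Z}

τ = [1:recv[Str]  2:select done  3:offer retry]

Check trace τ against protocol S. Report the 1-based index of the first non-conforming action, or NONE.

1

@1 got recv[Str], protocol expects recv[Unit]  ✗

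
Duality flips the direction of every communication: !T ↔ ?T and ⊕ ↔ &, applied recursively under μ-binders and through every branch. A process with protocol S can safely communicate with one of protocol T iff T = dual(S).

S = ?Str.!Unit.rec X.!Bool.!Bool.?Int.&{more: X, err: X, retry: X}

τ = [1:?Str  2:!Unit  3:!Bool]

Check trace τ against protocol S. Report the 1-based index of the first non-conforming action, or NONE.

@1 ?Str  match  residual = !Unit.rec X.…
@2 !Unit  match  residual = rec X.…
@3 !Bool  match  residual = !Bool.?Int.&{more: rec X.…, err: rec X.…, retry: rec X.…}
trace exhausted — no violation

NONE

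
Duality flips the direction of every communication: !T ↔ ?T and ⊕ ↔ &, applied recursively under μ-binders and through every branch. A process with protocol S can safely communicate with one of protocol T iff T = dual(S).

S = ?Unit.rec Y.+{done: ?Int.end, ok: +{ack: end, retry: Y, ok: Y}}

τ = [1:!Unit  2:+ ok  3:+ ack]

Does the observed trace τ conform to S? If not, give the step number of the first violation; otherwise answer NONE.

@1 got !Unit, protocol expects ?Unit  ✗

1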